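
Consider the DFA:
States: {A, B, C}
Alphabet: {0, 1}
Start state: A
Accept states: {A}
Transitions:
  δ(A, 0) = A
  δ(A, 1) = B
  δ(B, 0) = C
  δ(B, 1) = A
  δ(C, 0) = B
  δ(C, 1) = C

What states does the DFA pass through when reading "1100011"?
read '1': A → B
  read '1': B → A
  read '0': A → A
  read '0': A → A
  read '0': A → A
  read '1': A → B
  read '1': B → A
A -> B -> A -> A -> A -> A -> B -> A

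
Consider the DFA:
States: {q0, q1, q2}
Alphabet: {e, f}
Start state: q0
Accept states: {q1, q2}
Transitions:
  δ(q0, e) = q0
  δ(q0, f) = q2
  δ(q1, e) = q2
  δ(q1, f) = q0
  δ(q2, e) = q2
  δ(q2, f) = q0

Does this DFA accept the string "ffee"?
Processing string "ffee":
  q0 --f--> q2
  q2 --f--> q0
  q0 --e--> q0
  q0 --e--> q0
Final state: q0
Accept states: {q1, q2}
No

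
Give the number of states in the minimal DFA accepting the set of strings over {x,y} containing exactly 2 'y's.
By Myhill–Nerode, count the distinguishable equivalence classes: 4 classes — having seen 0, 1, 2, or >2 copies of 'y'; the count-2 class is the only accepting one and >2 is dead.
4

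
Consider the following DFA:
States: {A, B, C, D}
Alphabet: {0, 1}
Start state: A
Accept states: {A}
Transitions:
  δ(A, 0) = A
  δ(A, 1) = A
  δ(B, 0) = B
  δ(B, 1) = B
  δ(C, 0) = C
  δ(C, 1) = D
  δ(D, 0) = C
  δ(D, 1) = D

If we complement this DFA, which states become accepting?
Complement accept states = All states \ Original accept states
= {A, B, C, D} \ {A}
{B, C, D}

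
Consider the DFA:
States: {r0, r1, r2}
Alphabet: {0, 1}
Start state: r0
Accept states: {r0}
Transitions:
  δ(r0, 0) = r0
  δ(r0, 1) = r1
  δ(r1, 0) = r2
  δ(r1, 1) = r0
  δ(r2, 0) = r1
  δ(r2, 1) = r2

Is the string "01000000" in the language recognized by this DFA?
Processing string "01000000":
  r0 --0--> r0
  r0 --1--> r1
  r1 --0--> r2
  r2 --0--> r1
  r1 --0--> r2
  r2 --0--> r1
  r1 --0--> r2
  r2 --0--> r1
Final state: r1
Accept states: {r0}
No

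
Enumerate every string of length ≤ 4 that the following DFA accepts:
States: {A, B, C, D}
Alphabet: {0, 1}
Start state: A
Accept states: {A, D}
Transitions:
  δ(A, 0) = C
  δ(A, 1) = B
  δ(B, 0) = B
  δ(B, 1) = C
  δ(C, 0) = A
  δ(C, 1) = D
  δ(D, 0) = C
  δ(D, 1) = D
ε, 00, 01, 011, 110, 111, 0000, 0001, 0100, 0101, 0111, 1010, 1011, 1111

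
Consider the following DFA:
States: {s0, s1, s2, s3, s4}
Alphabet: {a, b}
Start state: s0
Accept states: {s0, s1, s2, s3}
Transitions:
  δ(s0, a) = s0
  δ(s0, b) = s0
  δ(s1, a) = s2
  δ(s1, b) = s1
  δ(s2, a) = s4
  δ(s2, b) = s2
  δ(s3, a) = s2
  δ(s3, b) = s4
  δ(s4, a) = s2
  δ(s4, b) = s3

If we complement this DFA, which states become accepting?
Complement accept states = All states \ Original accept states
= {s0, s1, s2, s3, s4} \ {s0, s1, s2, s3}
{s4}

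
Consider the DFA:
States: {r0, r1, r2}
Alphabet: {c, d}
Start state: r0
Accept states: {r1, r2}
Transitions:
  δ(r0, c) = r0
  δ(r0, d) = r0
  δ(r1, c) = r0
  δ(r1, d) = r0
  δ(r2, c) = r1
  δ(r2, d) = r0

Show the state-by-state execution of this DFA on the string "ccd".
read 'c': r0 → r0
  read 'c': r0 → r0
  read 'd': r0 → r0
r0 -> r0 -> r0 -> r0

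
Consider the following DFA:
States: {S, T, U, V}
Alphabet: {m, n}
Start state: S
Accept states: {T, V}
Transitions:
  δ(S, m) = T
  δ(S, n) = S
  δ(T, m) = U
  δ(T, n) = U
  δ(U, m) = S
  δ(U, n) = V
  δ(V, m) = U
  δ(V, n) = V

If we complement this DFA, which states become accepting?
Complement accept states = All states \ Original accept states
= {S, T, U, V} \ {T, V}
{S, U}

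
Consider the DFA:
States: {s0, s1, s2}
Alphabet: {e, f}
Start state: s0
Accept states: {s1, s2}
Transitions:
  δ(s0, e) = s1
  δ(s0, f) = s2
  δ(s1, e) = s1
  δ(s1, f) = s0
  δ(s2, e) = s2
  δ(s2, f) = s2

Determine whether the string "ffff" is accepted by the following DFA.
Processing string "ffff":
  s0 --f--> s2
  s2 --f--> s2
  s2 --f--> s2
  s2 --f--> s2
Final state: s2
Accept states: {s1, s2}
Yes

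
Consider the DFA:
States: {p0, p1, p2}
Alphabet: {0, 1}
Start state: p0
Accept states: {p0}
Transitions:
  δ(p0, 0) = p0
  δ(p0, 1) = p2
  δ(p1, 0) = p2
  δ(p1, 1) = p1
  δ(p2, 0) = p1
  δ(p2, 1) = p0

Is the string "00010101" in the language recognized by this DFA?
Processing string "00010101":
  p0 --0--> p0
  p0 --0--> p0
  p0 --0--> p0
  p0 --1--> p2
  p2 --0--> p1
  p1 --1--> p1
  p1 --0--> p2
  p2 --1--> p0
Final state: p0
Accept states: {p0}
Yes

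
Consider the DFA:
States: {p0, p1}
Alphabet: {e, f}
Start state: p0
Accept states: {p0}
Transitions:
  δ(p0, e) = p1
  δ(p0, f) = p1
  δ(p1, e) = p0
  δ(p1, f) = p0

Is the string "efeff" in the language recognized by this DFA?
Processing string "efeff":
  p0 --e--> p1
  p1 --f--> p0
  p0 --e--> p1
  p1 --f--> p0
  p0 --f--> p1
Final state: p1
Accept states: {p0}
No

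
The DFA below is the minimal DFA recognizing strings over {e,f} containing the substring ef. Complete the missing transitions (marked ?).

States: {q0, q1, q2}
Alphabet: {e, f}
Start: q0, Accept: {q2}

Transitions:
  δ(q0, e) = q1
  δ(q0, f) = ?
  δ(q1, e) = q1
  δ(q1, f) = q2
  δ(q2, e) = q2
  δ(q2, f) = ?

From the language and accept set, identify what each state tracks — q0: no e seen yet; q1: seen a e, waiting for f; q2: substring ef seen.
Each missing δ(q, a) is the state matching the new tracked value after reading a.
δ(q0, f) = q0; δ(q2, f) = q2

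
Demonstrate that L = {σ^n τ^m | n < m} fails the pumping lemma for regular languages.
Assume L is regular with pumping length p. Idea: pumping up the σ-block makes the σ-count reach the τ-count.
Choose s = σ^p τ^(p+1) ∈ L. By the pumping lemma, s = xyz with |xy| ≤ p, |y| > 0, so y = σ^k with k ≥ 1. Then xy²z = σ^(p+k) τ^(p+1). Since p+k ≥ p+1, the number of σ's is no longer strictly less than the number of τ's, so xy²z ∉ L.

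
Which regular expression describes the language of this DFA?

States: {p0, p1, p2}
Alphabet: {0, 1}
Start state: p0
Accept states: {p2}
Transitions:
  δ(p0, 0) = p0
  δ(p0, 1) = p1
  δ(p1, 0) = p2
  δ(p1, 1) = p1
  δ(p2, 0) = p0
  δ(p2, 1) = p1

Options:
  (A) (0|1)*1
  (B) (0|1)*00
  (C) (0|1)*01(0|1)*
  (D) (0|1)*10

Check each option against the DFA on short strings; one disagreement eliminates an option:
  (A) (0|1)*1: on '1' the DFA goes p0 → p1 and rejects (p1 ∉ Accept), but the regex matches it → eliminate
  (B) (0|1)*00: on '00' the DFA goes p0 → p0 → p0 and rejects (p0 ∉ Accept), but the regex matches it → eliminate
  (C) (0|1)*01(0|1)*: on '01' the DFA goes p0 → p0 → p1 and rejects (p1 ∉ Accept), but the regex matches it → eliminate
  (D) (0|1)*10: agrees with the DFA on every string of length ≤ 6
Only (D) is consistent with the DFA.
(D) (0|1)*10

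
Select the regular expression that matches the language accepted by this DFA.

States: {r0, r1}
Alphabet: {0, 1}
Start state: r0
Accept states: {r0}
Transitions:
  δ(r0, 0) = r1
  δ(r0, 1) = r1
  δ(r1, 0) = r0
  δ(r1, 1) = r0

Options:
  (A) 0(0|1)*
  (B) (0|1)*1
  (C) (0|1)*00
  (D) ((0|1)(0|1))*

Check each option against the DFA on short strings; one disagreement eliminates an option:
  (A) 0(0|1)*: on ε the DFA stays in r0 and accepts (r0 ∈ Accept), but the regex does not match it → eliminate
  (B) (0|1)*1: on ε the DFA stays in r0 and accepts (r0 ∈ Accept), but the regex does not match it → eliminate
  (C) (0|1)*00: on ε the DFA stays in r0 and accepts (r0 ∈ Accept), but the regex does not match it → eliminate
  (D) ((0|1)(0|1))*: agrees with the DFA on every string of length ≤ 6
Only (D) is consistent with the DFA.
(D) ((0|1)(0|1))*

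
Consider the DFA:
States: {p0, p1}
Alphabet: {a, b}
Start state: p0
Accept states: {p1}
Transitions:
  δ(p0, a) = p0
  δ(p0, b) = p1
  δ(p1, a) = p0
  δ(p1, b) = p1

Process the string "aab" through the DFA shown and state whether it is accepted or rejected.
Processing string "aab":
  p0 --a--> p0
  p0 --a--> p0
  p0 --b--> p1
Final state: p1
Accept states: {p1}
Yes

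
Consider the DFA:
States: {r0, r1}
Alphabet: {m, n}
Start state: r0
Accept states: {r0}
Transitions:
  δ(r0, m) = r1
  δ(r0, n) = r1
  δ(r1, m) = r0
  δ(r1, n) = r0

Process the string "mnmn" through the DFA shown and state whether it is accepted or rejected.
Processing string "mnmn":
  r0 --m--> r1
  r1 --n--> r0
  r0 --m--> r1
  r1 --n--> r0
Final state: r0
Accept states: {r0}
Yes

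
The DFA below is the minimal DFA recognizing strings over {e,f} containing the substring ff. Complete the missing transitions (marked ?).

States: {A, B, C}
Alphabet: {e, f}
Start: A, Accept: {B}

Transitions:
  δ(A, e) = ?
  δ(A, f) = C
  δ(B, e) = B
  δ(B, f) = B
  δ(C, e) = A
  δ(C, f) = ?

From the language and accept set, identify what each state tracks — A: no progress toward ff; B: substring ff seen; C: one trailing f.
Each missing δ(q, a) is the state matching the new tracked value after reading a.
δ(A, e) = A; δ(C, f) = B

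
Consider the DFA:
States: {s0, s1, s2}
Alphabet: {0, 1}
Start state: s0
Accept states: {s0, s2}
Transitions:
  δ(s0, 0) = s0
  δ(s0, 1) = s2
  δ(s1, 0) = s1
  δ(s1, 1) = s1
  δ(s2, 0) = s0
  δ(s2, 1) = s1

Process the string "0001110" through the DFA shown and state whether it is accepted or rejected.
Processing string "0001110":
  s0 --0--> s0
  s0 --0--> s0
  s0 --0--> s0
  s0 --1--> s2
  s2 --1--> s1
  s1 --1--> s1
  s1 --0--> s1
Final state: s1
Accept states: {s0, s2}
No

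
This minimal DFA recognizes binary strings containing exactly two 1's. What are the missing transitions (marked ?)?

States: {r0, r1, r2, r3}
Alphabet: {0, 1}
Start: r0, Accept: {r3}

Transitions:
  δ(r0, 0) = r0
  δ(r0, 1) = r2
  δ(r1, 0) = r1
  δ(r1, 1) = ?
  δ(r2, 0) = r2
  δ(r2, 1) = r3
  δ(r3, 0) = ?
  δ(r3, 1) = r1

From the language and accept set, identify what each state tracks — r0: zero 1's; r1: ≥ three 1's (dead); r2: one 1; r3: two 1's.
Each missing δ(q, a) is the state matching the new tracked value after reading a.
δ(r1, 1) = r1; δ(r3, 0) = r3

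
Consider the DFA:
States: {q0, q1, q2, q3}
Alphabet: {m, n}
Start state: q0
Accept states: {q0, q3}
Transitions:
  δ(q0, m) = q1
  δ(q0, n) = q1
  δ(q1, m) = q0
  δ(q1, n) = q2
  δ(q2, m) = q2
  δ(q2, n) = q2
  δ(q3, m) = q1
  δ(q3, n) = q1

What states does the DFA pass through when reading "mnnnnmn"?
read 'm': q0 → q1
  read 'n': q1 → q2
  read 'n': q2 → q2
  read 'n': q2 → q2
  read 'n': q2 → q2
  read 'm': q2 → q2
  read 'n': q2 → q2
q0 -> q1 -> q2 -> q2 -> q2 -> q2 -> q2 -> q2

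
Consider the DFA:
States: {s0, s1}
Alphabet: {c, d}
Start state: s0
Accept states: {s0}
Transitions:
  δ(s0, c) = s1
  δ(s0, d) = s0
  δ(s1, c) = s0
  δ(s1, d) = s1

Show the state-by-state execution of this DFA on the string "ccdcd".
read 'c': s0 → s1
  read 'c': s1 → s0
  read 'd': s0 → s0
  read 'c': s0 → s1
  read 'd': s1 → s1
s0 -> s1 -> s0 -> s0 -> s1 -> s1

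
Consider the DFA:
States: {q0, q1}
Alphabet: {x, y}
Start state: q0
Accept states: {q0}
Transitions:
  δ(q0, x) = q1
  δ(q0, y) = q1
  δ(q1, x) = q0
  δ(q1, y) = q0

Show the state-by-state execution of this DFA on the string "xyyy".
read 'x': q0 → q1
  read 'y': q1 → q0
  read 'y': q0 → q1
  read 'y': q1 → q0
q0 -> q1 -> q0 -> q1 -> q0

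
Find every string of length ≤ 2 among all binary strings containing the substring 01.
01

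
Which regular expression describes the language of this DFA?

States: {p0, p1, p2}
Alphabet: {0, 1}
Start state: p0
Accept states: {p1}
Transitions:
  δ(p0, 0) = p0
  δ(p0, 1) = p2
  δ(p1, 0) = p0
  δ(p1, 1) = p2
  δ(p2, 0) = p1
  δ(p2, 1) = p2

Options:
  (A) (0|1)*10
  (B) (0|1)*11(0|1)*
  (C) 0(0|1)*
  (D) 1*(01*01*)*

Check each option against the DFA on short strings; one disagreement eliminates an option:
  (A) (0|1)*10: agrees with the DFA on every string of length ≤ 6
  (B) (0|1)*11(0|1)*: on '10' the DFA goes p0 → p2 → p1 and accepts (p1 ∈ Accept), but the regex does not match it → eliminate
  (C) 0(0|1)*: on '0' the DFA goes p0 → p0 and rejects (p0 ∉ Accept), but the regex matches it → eliminate
  (D) 1*(01*01*)*: on ε the DFA stays in p0 and rejects (p0 ∉ Accept), but the regex matches it → eliminate
Only (A) is consistent with the DFA.
(A) (0|1)*10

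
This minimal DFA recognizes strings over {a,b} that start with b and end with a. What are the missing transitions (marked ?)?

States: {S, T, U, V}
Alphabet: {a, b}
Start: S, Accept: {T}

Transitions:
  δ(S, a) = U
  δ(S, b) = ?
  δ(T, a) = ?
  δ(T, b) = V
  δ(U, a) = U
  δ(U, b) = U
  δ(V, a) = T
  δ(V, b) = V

From the language and accept set, identify what each state tracks — S: no input read; T: started with b, last symbol a; U: started with a (dead); V: started with b, last symbol b.
Each missing δ(q, a) is the state matching the new tracked value after reading a.
δ(S, b) = V; δ(T, a) = T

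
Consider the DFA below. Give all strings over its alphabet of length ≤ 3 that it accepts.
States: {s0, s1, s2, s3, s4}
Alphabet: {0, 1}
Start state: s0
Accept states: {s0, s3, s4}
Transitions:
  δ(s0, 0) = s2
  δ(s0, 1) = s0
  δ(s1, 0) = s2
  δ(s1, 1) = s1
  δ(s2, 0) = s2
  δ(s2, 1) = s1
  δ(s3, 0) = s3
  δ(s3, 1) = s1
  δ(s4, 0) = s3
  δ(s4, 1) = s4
ε, 1, 11, 111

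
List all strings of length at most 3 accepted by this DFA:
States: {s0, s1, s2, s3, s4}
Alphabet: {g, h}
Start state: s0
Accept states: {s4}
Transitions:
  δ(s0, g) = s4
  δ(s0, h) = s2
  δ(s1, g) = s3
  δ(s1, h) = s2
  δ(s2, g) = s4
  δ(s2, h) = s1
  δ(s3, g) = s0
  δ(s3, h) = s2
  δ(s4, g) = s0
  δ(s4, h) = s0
g, hg, ggg, ghg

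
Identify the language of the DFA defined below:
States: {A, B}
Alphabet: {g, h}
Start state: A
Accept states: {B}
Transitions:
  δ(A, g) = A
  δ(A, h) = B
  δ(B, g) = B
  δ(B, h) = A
Testing a few strings:
  'hgh' → reject
  'hg' → accept
  'h' → accept
  'gg' → reject
State roles: A=even number of h's so far; B=odd number of h's so far
All strings over {g,h} with an odd number of h's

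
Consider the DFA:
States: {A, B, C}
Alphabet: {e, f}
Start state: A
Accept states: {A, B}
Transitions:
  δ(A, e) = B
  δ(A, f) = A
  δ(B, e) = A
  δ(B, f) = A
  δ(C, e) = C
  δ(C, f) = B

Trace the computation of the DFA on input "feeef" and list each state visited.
read 'f': A → A
  read 'e': A → B
  read 'e': B → A
  read 'e': A → B
  read 'f': B → A
A -> A -> B -> A -> B -> A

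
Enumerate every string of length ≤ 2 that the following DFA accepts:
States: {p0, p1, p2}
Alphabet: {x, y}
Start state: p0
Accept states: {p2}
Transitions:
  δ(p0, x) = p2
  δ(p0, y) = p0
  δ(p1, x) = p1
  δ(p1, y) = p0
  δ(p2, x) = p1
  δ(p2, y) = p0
x, yx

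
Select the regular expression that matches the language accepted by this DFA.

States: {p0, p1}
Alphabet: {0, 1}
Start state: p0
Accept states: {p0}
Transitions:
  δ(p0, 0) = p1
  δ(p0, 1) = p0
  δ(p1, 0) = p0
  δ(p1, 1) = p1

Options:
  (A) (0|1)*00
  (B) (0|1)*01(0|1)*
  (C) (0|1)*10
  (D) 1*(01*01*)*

Check each option against the DFA on short strings; one disagreement eliminates an option:
  (A) (0|1)*00: on ε the DFA stays in p0 and accepts (p0 ∈ Accept), but the regex does not match it → eliminate
  (B) (0|1)*01(0|1)*: on ε the DFA stays in p0 and accepts (p0 ∈ Accept), but the regex does not match it → eliminate
  (C) (0|1)*10: on ε the DFA stays in p0 and accepts (p0 ∈ Accept), but the regex does not match it → eliminate
  (D) 1*(01*01*)*: agrees with the DFA on every string of length ≤ 6
Only (D) is consistent with the DFA.
(D) 1*(01*01*)*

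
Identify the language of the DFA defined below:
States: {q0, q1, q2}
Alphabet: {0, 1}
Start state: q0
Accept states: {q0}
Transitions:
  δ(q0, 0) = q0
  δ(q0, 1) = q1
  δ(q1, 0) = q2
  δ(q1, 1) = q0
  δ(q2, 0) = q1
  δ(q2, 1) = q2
Testing a few strings:
  '01' → reject
  '001' → reject
  '11' → accept
  '1011' → reject
State roles: q0=value ≡ 0 (mod 3); q1=value ≡ 1 (mod 3); q2=value ≡ 2 (mod 3)
All binary strings representing a multiple of 3 (read in base 2; leading zeros allowed and ε counts as 0)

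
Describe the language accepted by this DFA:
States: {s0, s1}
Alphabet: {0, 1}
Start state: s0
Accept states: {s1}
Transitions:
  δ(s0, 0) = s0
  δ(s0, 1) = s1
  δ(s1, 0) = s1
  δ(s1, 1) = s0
Testing a few strings:
  '11' → reject
  '0' → reject
  '1' → accept
  '111' → accept
State roles: s0=even number of 1's so far; s1=odd number of 1's so far
All binary strings with an odd number of 1's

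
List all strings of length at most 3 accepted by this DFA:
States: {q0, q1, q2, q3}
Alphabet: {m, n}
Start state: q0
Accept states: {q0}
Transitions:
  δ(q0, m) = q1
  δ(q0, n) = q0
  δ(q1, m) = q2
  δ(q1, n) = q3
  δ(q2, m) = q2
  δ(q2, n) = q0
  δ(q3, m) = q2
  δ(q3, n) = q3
ε, n, nn, mmn, nnn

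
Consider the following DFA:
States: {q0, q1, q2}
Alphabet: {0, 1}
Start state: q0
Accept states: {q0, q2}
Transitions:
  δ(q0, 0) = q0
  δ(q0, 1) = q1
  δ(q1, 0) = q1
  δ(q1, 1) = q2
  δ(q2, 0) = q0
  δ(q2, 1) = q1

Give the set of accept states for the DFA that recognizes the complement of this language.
Complement accept states = All states \ Original accept states
= {q0, q1, q2} \ {q0, q2}
{q1}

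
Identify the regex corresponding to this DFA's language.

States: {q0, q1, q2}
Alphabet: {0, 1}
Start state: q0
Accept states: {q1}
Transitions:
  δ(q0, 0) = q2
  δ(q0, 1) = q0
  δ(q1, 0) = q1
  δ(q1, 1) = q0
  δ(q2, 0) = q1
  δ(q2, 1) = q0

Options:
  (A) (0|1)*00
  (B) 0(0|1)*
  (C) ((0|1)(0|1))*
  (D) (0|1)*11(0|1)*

Check each option against the DFA on short strings; one disagreement eliminates an option:
  (A) (0|1)*00: agrees with the DFA on every string of length ≤ 6
  (B) 0(0|1)*: on '0' the DFA goes q0 → q2 and rejects (q2 ∉ Accept), but the regex matches it → eliminate
  (C) ((0|1)(0|1))*: on ε the DFA stays in q0 and rejects (q0 ∉ Accept), but the regex matches it → eliminate
  (D) (0|1)*11(0|1)*: on '00' the DFA goes q0 → q2 → q1 and accepts (q1 ∈ Accept), but the regex does not match it → eliminate
Only (A) is consistent with the DFA.
(A) (0|1)*00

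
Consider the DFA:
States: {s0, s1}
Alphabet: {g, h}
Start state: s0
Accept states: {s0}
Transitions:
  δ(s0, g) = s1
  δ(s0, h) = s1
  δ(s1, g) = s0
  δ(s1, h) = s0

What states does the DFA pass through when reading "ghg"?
read 'g': s0 → s1
  read 'h': s1 → s0
  read 'g': s0 → s1
s0 -> s1 -> s0 -> s1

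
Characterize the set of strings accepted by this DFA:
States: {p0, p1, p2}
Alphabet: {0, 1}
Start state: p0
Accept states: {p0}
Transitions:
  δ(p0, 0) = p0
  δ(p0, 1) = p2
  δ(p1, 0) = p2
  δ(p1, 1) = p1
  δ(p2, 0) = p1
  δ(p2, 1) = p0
Testing a few strings:
  '11' → accept
  '10' → reject
  '0' → accept
  '111' → reject
State roles: p0=value ≡ 0 (mod 3); p1=value ≡ 2 (mod 3); p2=value ≡ 1 (mod 3)
All binary strings representing a multiple of 3 (read in base 2; leading zeros allowed and ε counts as 0)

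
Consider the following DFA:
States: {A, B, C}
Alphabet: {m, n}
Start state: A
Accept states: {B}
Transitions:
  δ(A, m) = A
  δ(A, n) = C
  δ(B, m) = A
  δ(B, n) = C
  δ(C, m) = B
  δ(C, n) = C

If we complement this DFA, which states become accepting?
Complement accept states = All states \ Original accept states
= {A, B, C} \ {B}
{A, C}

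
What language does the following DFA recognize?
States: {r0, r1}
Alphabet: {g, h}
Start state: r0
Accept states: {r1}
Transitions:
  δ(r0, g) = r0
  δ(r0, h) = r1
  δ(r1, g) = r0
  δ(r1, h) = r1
Testing a few strings:
  'g' → reject
  'gg' → reject
  'h' → accept
  'gh' → accept
State roles: r0=last symbol not h; r1=last symbol is h
All strings over {g,h} ending with h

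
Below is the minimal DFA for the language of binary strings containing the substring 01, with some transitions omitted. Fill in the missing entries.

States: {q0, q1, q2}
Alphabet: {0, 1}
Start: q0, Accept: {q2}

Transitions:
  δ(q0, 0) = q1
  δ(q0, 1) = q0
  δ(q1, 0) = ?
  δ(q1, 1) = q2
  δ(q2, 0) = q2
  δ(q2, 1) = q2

From the language and accept set, identify what each state tracks — q0: no 0 seen yet; q1: seen a 0, waiting for 1; q2: substring 01 seen.
Each missing δ(q, a) is the state matching the new tracked value after reading a.
δ(q1, 0) = q1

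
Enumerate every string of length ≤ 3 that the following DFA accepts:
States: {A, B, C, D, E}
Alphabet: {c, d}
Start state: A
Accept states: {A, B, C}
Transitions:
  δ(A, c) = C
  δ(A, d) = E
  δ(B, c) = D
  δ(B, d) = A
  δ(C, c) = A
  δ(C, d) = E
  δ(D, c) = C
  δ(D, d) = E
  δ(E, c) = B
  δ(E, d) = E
ε, c, cc, dc, ccc, cdc, dcd, ddc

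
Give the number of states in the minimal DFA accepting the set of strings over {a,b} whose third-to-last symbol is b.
By Myhill–Nerode, count the distinguishable equivalence classes: 2^3 = 8 classes — the DFA must remember the last 3 symbols read; every pair of distinct length-3 suffixes is distinguishable by some continuation.
8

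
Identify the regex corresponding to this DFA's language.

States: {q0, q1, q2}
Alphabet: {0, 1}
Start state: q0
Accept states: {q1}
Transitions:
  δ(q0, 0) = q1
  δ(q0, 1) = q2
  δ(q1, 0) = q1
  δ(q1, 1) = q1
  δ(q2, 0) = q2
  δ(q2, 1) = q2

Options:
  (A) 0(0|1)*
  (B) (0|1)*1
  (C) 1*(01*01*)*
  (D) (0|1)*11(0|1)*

Check each option against the DFA on short strings; one disagreement eliminates an option:
  (A) 0(0|1)*: agrees with the DFA on every string of length ≤ 6
  (B) (0|1)*1: on '0' the DFA goes q0 → q1 and accepts (q1 ∈ Accept), but the regex does not match it → eliminate
  (C) 1*(01*01*)*: on ε the DFA stays in q0 and rejects (q0 ∉ Accept), but the regex matches it → eliminate
  (D) (0|1)*11(0|1)*: on '0' the DFA goes q0 → q1 and accepts (q1 ∈ Accept), but the regex does not match it → eliminate
Only (A) is consistent with the DFA.
(A) 0(0|1)*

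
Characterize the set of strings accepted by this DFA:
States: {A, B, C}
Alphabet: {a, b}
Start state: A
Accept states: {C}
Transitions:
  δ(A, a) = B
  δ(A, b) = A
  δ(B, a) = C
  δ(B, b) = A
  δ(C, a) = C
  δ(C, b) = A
Testing a few strings:
  'bb' → reject
  'b' → reject
  'ba' → reject
  'a' → reject
State roles: A=last symbol not a; B=one trailing a; C=two trailing a's
All strings over {a,b} ending with aa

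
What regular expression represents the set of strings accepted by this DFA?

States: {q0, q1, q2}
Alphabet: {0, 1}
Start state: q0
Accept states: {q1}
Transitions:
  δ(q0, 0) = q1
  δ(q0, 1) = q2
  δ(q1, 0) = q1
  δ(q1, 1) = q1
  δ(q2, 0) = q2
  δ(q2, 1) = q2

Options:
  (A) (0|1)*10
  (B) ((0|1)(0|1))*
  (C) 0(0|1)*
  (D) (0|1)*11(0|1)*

Check each option against the DFA on short strings; one disagreement eliminates an option:
  (A) (0|1)*10: on '0' the DFA goes q0 → q1 and accepts (q1 ∈ Accept), but the regex does not match it → eliminate
  (B) ((0|1)(0|1))*: on ε the DFA stays in q0 and rejects (q0 ∉ Accept), but the regex matches it → eliminate
  (C) 0(0|1)*: agrees with the DFA on every string of length ≤ 6
  (D) (0|1)*11(0|1)*: on '0' the DFA goes q0 → q1 and accepts (q1 ∈ Accept), but the regex does not match it → eliminate
Only (C) is consistent with the DFA.
(C) 0(0|1)*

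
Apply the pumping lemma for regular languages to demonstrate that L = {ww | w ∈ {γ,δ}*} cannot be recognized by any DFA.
Assume L is regular with pumping length p. Idea: pumping the leading γ-block breaks the equality of the two halves.
Choose s = γ^p δ γ^p δ ∈ L (with w = γ^p δ). |s| = 2p+2 ≥ p. By the pumping lemma, s = xyz with |xy| ≤ p, |y| > 0, so y = γ^k with k ≥ 1, in the first γ-block. Then xy²z = γ^(p+k) δ γ^p δ, of length 2p+2+k. If k is odd this length is odd, so it cannot be of the form ww. If k is even, each half has length p+1+k/2 ≤ p+k, so the first half lies entirely inside the leading γ-block and contains no δ, while the second half ends in δ; the halves differ. Either way xy²z ∉ L.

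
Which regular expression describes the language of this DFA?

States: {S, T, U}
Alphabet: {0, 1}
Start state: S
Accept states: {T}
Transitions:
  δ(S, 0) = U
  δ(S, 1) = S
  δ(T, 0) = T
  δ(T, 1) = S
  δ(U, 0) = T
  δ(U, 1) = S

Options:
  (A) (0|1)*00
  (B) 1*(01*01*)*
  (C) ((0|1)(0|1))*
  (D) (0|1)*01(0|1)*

Check each option against the DFA on short strings; one disagreement eliminates an option:
  (A) (0|1)*00: agrees with the DFA on every string of length ≤ 6
  (B) 1*(01*01*)*: on ε the DFA stays in S and rejects (S ∉ Accept), but the regex matches it → eliminate
  (C) ((0|1)(0|1))*: on ε the DFA stays in S and rejects (S ∉ Accept), but the regex matches it → eliminate
  (D) (0|1)*01(0|1)*: on '00' the DFA goes S → U → T and accepts (T ∈ Accept), but the regex does not match it → eliminate
Only (A) is consistent with the DFA.
(A) (0|1)*00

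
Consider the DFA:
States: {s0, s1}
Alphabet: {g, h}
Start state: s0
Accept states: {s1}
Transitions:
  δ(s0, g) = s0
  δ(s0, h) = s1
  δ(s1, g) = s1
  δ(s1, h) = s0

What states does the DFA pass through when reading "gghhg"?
read 'g': s0 → s0
  read 'g': s0 → s0
  read 'h': s0 → s1
  read 'h': s1 → s0
  read 'g': s0 → s0
s0 -> s0 -> s0 -> s1 -> s0 -> s0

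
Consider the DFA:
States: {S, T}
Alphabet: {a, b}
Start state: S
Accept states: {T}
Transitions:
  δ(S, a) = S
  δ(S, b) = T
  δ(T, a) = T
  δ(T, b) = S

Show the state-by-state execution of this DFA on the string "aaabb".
read 'a': S → S
  read 'a': S → S
  read 'a': S → S
  read 'b': S → T
  read 'b': T → S
S -> S -> S -> S -> T -> S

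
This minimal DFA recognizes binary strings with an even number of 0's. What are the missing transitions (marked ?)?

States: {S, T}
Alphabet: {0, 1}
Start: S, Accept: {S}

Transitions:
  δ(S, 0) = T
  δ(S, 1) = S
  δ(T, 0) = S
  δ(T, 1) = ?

From the language and accept set, identify what each state tracks — S: even number of 0's so far; T: odd number of 0's so far.
Each missing δ(q, a) is the state matching the new tracked value after reading a.
δ(T, 1) = T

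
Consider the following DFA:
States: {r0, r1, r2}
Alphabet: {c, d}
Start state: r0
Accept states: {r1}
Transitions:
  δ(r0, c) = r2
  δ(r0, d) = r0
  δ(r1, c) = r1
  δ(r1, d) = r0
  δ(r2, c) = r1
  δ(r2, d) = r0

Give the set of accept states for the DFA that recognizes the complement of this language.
Complement accept states = All states \ Original accept states
= {r0, r1, r2} \ {r1}
{r0, r2}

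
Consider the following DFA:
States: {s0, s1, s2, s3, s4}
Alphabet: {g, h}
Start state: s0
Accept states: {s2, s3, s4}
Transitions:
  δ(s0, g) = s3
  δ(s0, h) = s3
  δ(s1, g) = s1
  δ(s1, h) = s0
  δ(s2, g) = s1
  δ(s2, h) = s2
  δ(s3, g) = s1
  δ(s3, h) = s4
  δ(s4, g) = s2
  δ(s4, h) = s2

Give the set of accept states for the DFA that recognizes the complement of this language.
Complement accept states = All states \ Original accept states
= {s0, s1, s2, s3, s4} \ {s2, s3, s4}
{s0, s1}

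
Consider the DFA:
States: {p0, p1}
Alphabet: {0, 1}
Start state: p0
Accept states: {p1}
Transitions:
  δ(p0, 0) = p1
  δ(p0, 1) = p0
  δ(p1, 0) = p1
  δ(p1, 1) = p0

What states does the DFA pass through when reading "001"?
read '0': p0 → p1
  read '0': p1 → p1
  read '1': p1 → p0
p0 -> p1 -> p1 -> p0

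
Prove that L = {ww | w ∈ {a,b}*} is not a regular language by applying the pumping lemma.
Assume L is regular with pumping length p. Idea: pumping the leading a-block breaks the equality of the two halves.
Choose s = a^p b a^p b ∈ L (with w = a^p b). |s| = 2p+2 ≥ p. By the pumping lemma, s = xyz with |xy| ≤ p, |y| > 0, so y = a^k with k ≥ 1, in the first a-block. Then xy²z = a^(p+k) b a^p b, of length 2p+2+k. If k is odd this length is odd, so it cannot be of the form ww. If k is even, each half has length p+1+k/2 ≤ p+k, so the first half lies entirely inside the leading a-block and contains no b, while the second half ends in b; the halves differ. Either way xy²z ∉ L.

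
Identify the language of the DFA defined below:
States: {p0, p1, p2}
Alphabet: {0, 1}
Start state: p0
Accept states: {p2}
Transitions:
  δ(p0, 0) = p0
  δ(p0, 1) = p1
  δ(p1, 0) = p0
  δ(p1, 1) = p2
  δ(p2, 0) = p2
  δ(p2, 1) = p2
Testing a few strings:
  '11' → accept
  '1' → reject
  '10' → reject
  '0111' → accept
State roles: p0=no progress toward 11; p1=one trailing 1; p2=substring 11 seen
All binary strings containing the substring 11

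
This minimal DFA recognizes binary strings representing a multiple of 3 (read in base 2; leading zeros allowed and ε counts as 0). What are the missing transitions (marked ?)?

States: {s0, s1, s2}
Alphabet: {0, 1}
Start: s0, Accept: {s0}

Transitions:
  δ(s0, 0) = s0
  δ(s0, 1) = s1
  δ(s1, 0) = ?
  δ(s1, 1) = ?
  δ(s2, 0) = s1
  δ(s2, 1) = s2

From the language and accept set, identify what each state tracks — s0: value ≡ 0 (mod 3); s1: value ≡ 1 (mod 3); s2: value ≡ 2 (mod 3).
Each missing δ(q, a) is the state matching the new tracked value after reading a.
δ(s1, 0) = s2; δ(s1, 1) = s0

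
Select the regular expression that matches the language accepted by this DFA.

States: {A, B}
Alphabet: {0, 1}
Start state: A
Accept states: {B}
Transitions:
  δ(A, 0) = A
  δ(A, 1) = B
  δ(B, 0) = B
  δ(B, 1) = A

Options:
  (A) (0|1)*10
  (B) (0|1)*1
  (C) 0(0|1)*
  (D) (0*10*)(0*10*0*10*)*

Check each option against the DFA on short strings; one disagreement eliminates an option:
  (A) (0|1)*10: on '1' the DFA goes A → B and accepts (B ∈ Accept), but the regex does not match it → eliminate
  (B) (0|1)*1: on '10' the DFA goes A → B → B and accepts (B ∈ Accept), but the regex does not match it → eliminate
  (C) 0(0|1)*: on '0' the DFA goes A → A and rejects (A ∉ Accept), but the regex matches it → eliminate
  (D) (0*10*)(0*10*0*10*)*: agrees with the DFA on every string of length ≤ 6
Only (D) is consistent with the DFA.
(D) (0*10*)(0*10*0*10*)*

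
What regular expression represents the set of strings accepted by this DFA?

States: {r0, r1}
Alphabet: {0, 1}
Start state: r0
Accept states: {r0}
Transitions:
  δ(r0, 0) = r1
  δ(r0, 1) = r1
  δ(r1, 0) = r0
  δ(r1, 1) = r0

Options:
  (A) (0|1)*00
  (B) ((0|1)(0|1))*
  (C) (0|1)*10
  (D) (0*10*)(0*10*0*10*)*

Check each option against the DFA on short strings; one disagreement eliminates an option:
  (A) (0|1)*00: on ε the DFA stays in r0 and accepts (r0 ∈ Accept), but the regex does not match it → eliminate
  (B) ((0|1)(0|1))*: agrees with the DFA on every string of length ≤ 6
  (C) (0|1)*10: on ε the DFA stays in r0 and accepts (r0 ∈ Accept), but the regex does not match it → eliminate
  (D) (0*10*)(0*10*0*10*)*: on ε the DFA stays in r0 and accepts (r0 ∈ Accept), but the regex does not match it → eliminate
Only (B) is consistent with the DFA.
(B) ((0|1)(0|1))*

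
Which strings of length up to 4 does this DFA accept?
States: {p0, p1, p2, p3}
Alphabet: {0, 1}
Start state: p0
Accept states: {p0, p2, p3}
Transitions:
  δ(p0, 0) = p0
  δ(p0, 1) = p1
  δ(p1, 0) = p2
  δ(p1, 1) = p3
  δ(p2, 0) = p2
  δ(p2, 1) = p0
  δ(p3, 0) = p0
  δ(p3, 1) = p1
ε, 0, 00, 10, 11, 000, 010, 011, 100, 101, 110, 0000, 0010, 0011, 0100, 0101, 0110, 1000, 1001, 1010, 1100, 1110, 1111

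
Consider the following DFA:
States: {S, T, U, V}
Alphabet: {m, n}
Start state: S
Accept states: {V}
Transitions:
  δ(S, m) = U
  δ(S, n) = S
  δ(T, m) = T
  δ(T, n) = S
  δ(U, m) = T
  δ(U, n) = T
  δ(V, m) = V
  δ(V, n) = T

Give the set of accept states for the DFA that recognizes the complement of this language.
Complement accept states = All states \ Original accept states
= {S, T, U, V} \ {V}
{S, T, U}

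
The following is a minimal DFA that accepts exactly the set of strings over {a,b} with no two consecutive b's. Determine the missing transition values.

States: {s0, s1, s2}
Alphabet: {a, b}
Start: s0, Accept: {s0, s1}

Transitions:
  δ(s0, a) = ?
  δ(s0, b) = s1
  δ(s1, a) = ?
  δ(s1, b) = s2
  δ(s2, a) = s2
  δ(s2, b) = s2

From the language and accept set, identify what each state tracks — s0: last symbol not b (ok); s1: last symbol b (ok); s2: saw bb (dead).
Each missing δ(q, a) is the state matching the new tracked value after reading a.
δ(s0, a) = s0; δ(s1, a) = s0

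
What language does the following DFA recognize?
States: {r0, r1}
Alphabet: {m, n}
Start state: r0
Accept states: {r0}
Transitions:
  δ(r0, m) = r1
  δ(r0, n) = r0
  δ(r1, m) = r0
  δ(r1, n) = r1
Testing a few strings:
  'n' → accept
  'mn' → reject
  'nn' → accept
  'mm' → accept
State roles: r0=even number of m's so far; r1=odd number of m's so far
All strings over {m,n} with an even number of m's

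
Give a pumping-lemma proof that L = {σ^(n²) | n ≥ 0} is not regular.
Assume L is regular with pumping length p. Idea: pumping adds a fixed amount, but gaps between consecutive squares grow.
Choose s = σ^(p²) (length p² ≥ p). By the pumping lemma, s = xyz with |xy| ≤ p, |y| > 0, so |y| = k with 1 ≤ k ≤ p. Then |xy²z| = p²+k. Since p² < p²+k ≤ p²+p < (p+1)², the length p²+k lies strictly between consecutive squares, so it is not a perfect square and xy²z ∉ L.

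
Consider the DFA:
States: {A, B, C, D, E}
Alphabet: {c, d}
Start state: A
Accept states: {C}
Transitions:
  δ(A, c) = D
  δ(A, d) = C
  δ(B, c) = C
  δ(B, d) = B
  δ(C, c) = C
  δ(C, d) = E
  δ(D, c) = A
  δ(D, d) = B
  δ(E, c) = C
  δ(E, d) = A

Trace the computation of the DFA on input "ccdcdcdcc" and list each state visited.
read 'c': A → D
  read 'c': D → A
  read 'd': A → C
  read 'c': C → C
  read 'd': C → E
  read 'c': E → C
  read 'd': C → E
  read 'c': E → C
  read 'c': C → C
A -> D -> A -> C -> C -> E -> C -> E -> C -> C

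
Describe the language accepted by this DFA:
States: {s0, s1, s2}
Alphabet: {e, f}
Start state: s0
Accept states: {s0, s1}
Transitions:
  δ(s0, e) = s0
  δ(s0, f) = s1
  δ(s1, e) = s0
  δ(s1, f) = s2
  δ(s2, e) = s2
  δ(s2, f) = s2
Testing a few strings:
  'eee' → accept
  'ffef' → reject
  'ee' → accept
  'f' → accept
State roles: s0=last symbol not f (ok); s1=last symbol f (ok); s2=saw ff (dead)
All strings over {e,f} with no two consecutive f's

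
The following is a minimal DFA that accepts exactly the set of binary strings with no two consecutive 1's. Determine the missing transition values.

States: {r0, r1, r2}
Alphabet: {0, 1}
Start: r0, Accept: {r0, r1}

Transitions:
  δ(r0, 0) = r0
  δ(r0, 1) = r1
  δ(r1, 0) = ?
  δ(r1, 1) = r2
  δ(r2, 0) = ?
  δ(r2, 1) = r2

From the language and accept set, identify what each state tracks — r0: last symbol not 1 (ok); r1: last symbol 1 (ok); r2: saw 11 (dead).
Each missing δ(q, a) is the state matching the new tracked value after reading a.
δ(r1, 0) = r0; δ(r2, 0) = r2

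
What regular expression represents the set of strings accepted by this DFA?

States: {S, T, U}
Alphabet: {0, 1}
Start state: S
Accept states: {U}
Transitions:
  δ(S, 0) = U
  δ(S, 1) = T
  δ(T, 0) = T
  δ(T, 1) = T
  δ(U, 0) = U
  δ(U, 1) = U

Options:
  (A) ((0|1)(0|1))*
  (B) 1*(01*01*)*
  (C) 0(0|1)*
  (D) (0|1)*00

Check each option against the DFA on short strings; one disagreement eliminates an option:
  (A) ((0|1)(0|1))*: on ε the DFA stays in S and rejects (S ∉ Accept), but the regex matches it → eliminate
  (B) 1*(01*01*)*: on ε the DFA stays in S and rejects (S ∉ Accept), but the regex matches it → eliminate
  (C) 0(0|1)*: agrees with the DFA on every string of length ≤ 6
  (D) (0|1)*00: on '0' the DFA goes S → U and accepts (U ∈ Accept), but the regex does not match it → eliminate
Only (C) is consistent with the DFA.
(C) 0(0|1)*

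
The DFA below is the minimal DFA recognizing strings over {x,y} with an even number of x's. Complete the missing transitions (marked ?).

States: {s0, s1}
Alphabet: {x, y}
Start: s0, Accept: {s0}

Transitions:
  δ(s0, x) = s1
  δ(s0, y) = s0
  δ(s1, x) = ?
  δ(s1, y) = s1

From the language and accept set, identify what each state tracks — s0: even number of x's so far; s1: odd number of x's so far.
Each missing δ(q, a) is the state matching the new tracked value after reading a.
δ(s1, x) = s0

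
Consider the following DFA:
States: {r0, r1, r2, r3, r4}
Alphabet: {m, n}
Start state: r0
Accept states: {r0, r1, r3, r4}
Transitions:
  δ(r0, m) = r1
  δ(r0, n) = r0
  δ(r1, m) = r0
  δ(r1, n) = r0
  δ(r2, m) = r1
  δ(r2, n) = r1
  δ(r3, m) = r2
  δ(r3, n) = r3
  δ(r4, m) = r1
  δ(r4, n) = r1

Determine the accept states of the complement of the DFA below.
Complement accept states = All states \ Original accept states
= {r0, r1, r2, r3, r4} \ {r0, r1, r3, r4}
{r2}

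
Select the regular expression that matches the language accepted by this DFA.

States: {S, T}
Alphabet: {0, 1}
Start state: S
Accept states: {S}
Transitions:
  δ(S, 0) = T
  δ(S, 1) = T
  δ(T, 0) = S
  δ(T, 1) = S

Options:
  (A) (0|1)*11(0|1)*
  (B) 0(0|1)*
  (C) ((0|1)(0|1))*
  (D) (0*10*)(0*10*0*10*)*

Check each option against the DFA on short strings; one disagreement eliminates an option:
  (A) (0|1)*11(0|1)*: on ε the DFA stays in S and accepts (S ∈ Accept), but the regex does not match it → eliminate
  (B) 0(0|1)*: on ε the DFA stays in S and accepts (S ∈ Accept), but the regex does not match it → eliminate
  (C) ((0|1)(0|1))*: agrees with the DFA on every string of length ≤ 6
  (D) (0*10*)(0*10*0*10*)*: on ε the DFA stays in S and accepts (S ∈ Accept), but the regex does not match it → eliminate
Only (C) is consistent with the DFA.
(C) ((0|1)(0|1))*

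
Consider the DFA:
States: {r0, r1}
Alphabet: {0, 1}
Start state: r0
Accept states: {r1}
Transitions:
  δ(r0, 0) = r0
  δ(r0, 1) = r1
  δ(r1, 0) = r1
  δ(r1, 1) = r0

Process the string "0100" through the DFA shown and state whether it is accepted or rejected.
Processing string "0100":
  r0 --0--> r0
  r0 --1--> r1
  r1 --0--> r1
  r1 --0--> r1
Final state: r1
Accept states: {r1}
Yes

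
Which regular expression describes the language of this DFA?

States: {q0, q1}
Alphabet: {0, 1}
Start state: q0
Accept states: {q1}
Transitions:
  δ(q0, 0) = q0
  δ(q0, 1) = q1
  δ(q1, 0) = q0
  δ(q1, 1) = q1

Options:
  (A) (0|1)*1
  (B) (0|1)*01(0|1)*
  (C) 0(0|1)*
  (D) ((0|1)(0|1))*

Check each option against the DFA on short strings; one disagreement eliminates an option:
  (A) (0|1)*1: agrees with the DFA on every string of length ≤ 6
  (B) (0|1)*01(0|1)*: on '1' the DFA goes q0 → q1 and accepts (q1 ∈ Accept), but the regex does not match it → eliminate
  (C) 0(0|1)*: on '0' the DFA goes q0 → q0 and rejects (q0 ∉ Accept), but the regex matches it → eliminate
  (D) ((0|1)(0|1))*: on ε the DFA stays in q0 and rejects (q0 ∉ Accept), but the regex matches it → eliminate
Only (A) is consistent with the DFA.
(A) (0|1)*1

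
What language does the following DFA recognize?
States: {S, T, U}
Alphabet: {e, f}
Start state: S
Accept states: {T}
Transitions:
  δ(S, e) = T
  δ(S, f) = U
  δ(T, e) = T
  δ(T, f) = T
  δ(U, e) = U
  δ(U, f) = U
Testing a few strings:
  'ef' → accept
  'efe' → accept
  'fff' → reject
  'eee' → accept
State roles: S=no input read; T=started with e; U=started with f (dead)
All strings over {e,f} starting with e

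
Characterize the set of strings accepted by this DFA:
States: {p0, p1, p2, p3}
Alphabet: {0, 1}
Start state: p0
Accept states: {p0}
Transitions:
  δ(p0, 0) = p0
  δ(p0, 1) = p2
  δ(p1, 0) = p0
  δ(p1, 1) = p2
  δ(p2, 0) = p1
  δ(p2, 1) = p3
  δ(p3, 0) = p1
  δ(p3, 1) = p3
Testing a few strings:
  '1010' → reject
  '100' → accept
  '1000' → accept
  '11' → reject
State roles: p0=value ≡ 0 (mod 4); p1=value ≡ 2 (mod 4); p2=value ≡ 1 (mod 4); p3=value ≡ 3 (mod 4)
All binary strings representing a multiple of 4 (read in base 2; leading zeros allowed and ε counts as 0)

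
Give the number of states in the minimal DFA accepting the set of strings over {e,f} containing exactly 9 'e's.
By Myhill–Nerode, count the distinguishable equivalence classes: 11 classes — having seen 0, 1, …, 9, or >9 copies of 'e'; the count-9 class is the only accepting one and >9 is dead.
11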